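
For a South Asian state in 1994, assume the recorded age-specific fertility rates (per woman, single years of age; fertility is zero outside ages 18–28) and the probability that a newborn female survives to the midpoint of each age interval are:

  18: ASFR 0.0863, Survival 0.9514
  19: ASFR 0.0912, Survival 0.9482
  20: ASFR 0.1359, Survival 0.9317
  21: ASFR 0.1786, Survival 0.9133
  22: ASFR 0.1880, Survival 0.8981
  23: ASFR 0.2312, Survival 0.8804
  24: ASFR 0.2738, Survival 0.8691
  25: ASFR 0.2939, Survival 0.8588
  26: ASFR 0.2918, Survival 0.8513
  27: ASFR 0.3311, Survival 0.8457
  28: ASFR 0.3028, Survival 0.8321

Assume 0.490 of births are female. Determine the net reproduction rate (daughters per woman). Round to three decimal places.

Proportion female at birth = 0.490.
Weighting each age-specific rate by interval width and survival:
  18: 1 × 0.0863 × 0.9514 = 0.08211
  19: 1 × 0.0912 × 0.9482 = 0.08648
  20: 1 × 0.1359 × 0.9317 = 0.12662
  21: 1 × 0.1786 × 0.9133 = 0.16312
  22: 1 × 0.1880 × 0.8981 = 0.16884
  23: 1 × 0.2312 × 0.8804 = 0.20355
  24: 1 × 0.2738 × 0.8691 = 0.23796
  25: 1 × 0.2939 × 0.8588 = 0.25240
  26: 1 × 0.2918 × 0.8513 = 0.24841
  27: 1 × 0.3311 × 0.8457 = 0.28001
  28: 1 × 0.3028 × 0.8321 = 0.25196
Sum = 2.10146
NRR = 0.490 × 2.10146 = 1.02972
With NRR above 1 the population is above replacement fertility.

1.030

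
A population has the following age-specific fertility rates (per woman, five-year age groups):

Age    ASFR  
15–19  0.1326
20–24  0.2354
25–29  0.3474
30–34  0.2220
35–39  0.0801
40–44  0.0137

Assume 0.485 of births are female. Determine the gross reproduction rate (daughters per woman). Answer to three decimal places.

Proportion female at birth = 0.485.
Sum of ASFRs = 0.1326 + 0.2354 + 0.3474 + 0.2220 + 0.0801 + 0.0137 = 1.0312
TFR = 5 × 1.0312 = 5.156
GRR = 0.485 × 5.156 = 2.50066

2.501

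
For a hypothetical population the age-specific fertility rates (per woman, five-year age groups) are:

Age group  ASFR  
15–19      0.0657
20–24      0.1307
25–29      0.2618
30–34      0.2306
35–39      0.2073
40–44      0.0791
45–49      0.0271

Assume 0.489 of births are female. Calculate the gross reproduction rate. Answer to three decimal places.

2.451

Proportion female at birth = 0.489.
Sum of ASFRs = 0.0657 + 0.1307 + 0.2618 + 0.2306 + 0.2073 + 0.0791 + 0.0271 = 1.0023
TFR = 5 × 1.0023 = 5.0115
GRR = 0.489 × 5.0115 = 2.45062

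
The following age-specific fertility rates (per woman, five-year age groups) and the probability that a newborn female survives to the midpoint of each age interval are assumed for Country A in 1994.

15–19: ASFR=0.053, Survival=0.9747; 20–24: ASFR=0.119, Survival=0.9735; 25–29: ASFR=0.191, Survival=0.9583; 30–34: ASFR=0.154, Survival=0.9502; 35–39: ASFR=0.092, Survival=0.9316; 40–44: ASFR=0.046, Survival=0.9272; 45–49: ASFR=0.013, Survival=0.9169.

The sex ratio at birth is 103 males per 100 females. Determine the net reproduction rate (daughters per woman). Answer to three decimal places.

1.569

Proportion female at birth = 100 / (100 + 103) = 0.49261.
Each age group contributes 5 × ASFR × survival:
  15–19: 5 × 0.053 × 0.9747 = 0.25830
  20–24: 5 × 0.119 × 0.9735 = 0.57923
  25–29: 5 × 0.191 × 0.9583 = 0.91518
  30–34: 5 × 0.154 × 0.9502 = 0.73165
  35–39: 5 × 0.092 × 0.9316 = 0.42854
  40–44: 5 × 0.046 × 0.9272 = 0.21326
  45–49: 5 × 0.013 × 0.9169 = 0.05960
Sum = 3.18576
NRR = 0.49261 × 3.18576 = 1.56934
With NRR above 1 the population is above replacement fertility.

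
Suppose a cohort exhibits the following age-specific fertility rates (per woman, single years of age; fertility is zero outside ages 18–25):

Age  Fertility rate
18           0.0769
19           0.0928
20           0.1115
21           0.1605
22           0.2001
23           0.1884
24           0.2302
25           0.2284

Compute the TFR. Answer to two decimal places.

1.29

Sum of ASFRs = 0.0769 + 0.0928 + 0.1115 + 0.1605 + 0.2001 + 0.1884 + 0.2302 + 0.2284 = 1.2888
TFR = 1.2888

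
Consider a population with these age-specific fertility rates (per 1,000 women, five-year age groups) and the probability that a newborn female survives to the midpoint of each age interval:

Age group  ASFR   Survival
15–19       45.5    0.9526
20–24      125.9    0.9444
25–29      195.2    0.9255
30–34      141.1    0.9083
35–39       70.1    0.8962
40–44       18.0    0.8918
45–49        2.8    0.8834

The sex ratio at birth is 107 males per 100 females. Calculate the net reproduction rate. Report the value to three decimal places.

Proportion female at birth = 100 / (100 + 107) = 0.48309.
Each age group contributes 5 × ASFR × survival:
  15–19: 5 × 45.5/1000 × 0.9526 = 0.21672
  20–24: 5 × 125.9/1000 × 0.9444 = 0.59450
  25–29: 5 × 195.2/1000 × 0.9255 = 0.90329
  30–34: 5 × 141.1/1000 × 0.9083 = 0.64081
  35–39: 5 × 70.1/1000 × 0.8962 = 0.31412
  40–44: 5 × 18.0/1000 × 0.8918 = 0.08026
  45–49: 5 × 2.8/1000 × 0.8834 = 0.01237
Sum = 2.76207
NRR = 0.48309 × 2.76207 = 1.33433

1.334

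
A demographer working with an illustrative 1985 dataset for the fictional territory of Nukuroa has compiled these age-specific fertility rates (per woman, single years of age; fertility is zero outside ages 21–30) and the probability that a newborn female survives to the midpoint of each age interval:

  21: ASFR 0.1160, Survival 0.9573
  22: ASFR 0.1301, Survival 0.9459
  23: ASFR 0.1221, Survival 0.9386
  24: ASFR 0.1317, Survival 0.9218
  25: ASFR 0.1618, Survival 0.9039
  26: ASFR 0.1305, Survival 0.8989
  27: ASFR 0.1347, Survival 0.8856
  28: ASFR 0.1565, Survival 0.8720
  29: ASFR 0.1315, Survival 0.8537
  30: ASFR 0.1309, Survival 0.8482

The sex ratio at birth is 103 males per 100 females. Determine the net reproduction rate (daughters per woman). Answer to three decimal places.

Proportion female at birth = 100 / (100 + 103) = 0.49261.
Each age group contributes 1 × ASFR × survival:
  21: 1 × 0.1160 × 0.9573 = 0.11105
  22: 1 × 0.1301 × 0.9459 = 0.12306
  23: 1 × 0.1221 × 0.9386 = 0.11460
  24: 1 × 0.1317 × 0.9218 = 0.12140
  25: 1 × 0.1618 × 0.9039 = 0.14625
  26: 1 × 0.1305 × 0.8989 = 0.11731
  27: 1 × 0.1347 × 0.8856 = 0.11929
  28: 1 × 0.1565 × 0.8720 = 0.13647
  29: 1 × 0.1315 × 0.8537 = 0.11226
  30: 1 × 0.1309 × 0.8482 = 0.11103
Sum = 1.21272
NRR = 0.49261 × 1.21272 = 0.59740

0.597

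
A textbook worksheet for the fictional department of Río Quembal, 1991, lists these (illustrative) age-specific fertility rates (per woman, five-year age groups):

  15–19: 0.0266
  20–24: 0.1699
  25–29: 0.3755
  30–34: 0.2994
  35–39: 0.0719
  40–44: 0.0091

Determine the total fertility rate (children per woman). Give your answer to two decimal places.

4.76

Sum of ASFRs = 0.0266 + 0.1699 + 0.3755 + 0.2994 + 0.0719 + 0.0091 = 0.9524
TFR = 5 × 0.9524 = 4.762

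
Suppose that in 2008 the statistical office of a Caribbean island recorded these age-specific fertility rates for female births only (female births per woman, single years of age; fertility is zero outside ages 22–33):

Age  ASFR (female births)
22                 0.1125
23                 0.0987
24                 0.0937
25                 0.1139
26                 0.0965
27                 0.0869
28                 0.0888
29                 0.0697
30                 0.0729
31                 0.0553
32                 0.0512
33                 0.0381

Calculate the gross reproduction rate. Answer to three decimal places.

Sum of female ASFRs = 0.1125 + 0.0987 + 0.0937 + 0.1139 + 0.0965 + 0.0869 + 0.0888 + 0.0697 + 0.0729 + 0.0553 + 0.0512 + 0.0381 = 0.9782
GRR = 0.9782

0.978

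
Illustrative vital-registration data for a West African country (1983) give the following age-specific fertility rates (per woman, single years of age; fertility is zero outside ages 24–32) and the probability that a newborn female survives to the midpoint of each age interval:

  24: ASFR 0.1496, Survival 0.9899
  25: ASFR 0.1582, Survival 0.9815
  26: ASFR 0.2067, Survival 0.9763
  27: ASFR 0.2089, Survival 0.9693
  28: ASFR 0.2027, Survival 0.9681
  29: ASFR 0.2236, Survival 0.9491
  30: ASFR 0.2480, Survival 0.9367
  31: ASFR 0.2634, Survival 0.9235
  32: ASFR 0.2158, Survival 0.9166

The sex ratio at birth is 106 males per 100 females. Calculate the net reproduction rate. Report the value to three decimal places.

Proportion female at birth = 100 / (100 + 106) = 0.48544.
Weighting each age-specific rate by interval width and survival:
  24: 1 × 0.1496 × 0.9899 = 0.14809
  25: 1 × 0.1582 × 0.9815 = 0.15527
  26: 1 × 0.2067 × 0.9763 = 0.20180
  27: 1 × 0.2089 × 0.9693 = 0.20249
  28: 1 × 0.2027 × 0.9681 = 0.19623
  29: 1 × 0.2236 × 0.9491 = 0.21222
  30: 1 × 0.2480 × 0.9367 = 0.23230
  31: 1 × 0.2634 × 0.9235 = 0.24325
  32: 1 × 0.2158 × 0.9166 = 0.19780
Sum = 1.78945
NRR = 0.48544 × 1.78945 = 0.86867
With NRR below 1 the population is below replacement fertility.

0.869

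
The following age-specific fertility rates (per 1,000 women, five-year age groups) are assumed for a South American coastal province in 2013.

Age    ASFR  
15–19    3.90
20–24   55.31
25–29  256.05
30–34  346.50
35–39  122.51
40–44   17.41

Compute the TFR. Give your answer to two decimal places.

4.01

Sum of ASFRs = 3.90 + 55.31 + 256.05 + 346.50 + 122.51 + 17.41 = 801.68
TFR = 5 × 801.68 / 1000 = 4.0084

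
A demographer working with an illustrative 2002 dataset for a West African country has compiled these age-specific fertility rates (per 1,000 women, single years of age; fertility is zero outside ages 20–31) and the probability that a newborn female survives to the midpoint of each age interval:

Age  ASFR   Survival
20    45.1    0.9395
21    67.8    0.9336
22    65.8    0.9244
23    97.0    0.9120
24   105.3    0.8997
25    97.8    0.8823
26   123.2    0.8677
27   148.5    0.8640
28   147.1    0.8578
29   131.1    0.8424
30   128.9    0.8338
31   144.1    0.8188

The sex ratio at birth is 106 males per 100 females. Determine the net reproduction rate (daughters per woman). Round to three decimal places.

Proportion female at birth = 100 / (100 + 106) = 0.48544.
Weighting each age-specific rate by interval width and survival:
  20: 1 × 45.1/1000 × 0.9395 = 0.04237
  21: 1 × 67.8/1000 × 0.9336 = 0.06330
  22: 1 × 65.8/1000 × 0.9244 = 0.06083
  23: 1 × 97.0/1000 × 0.9120 = 0.08846
  24: 1 × 105.3/1000 × 0.8997 = 0.09474
  25: 1 × 97.8/1000 × 0.8823 = 0.08629
  26: 1 × 123.2/1000 × 0.8677 = 0.10690
  27: 1 × 148.5/1000 × 0.8640 = 0.12830
  28: 1 × 147.1/1000 × 0.8578 = 0.12618
  29: 1 × 131.1/1000 × 0.8424 = 0.11044
  30: 1 × 128.9/1000 × 0.8338 = 0.10748
  31: 1 × 144.1/1000 × 0.8188 = 0.11799
Sum = 1.13328
NRR = 0.48544 × 1.13328 = 0.55014

0.550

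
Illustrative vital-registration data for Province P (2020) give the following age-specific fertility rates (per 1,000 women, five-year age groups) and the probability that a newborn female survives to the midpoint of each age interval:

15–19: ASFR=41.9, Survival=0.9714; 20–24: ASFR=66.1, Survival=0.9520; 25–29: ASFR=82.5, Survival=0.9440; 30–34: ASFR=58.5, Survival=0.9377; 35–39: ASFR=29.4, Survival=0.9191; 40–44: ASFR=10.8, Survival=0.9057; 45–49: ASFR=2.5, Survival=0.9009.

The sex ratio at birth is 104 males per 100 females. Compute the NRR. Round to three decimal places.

Proportion female at birth = 100 / (100 + 104) = 0.49020.
Each age group contributes 5 × ASFR × survival:
  15–19: 5 × 41.9/1000 × 0.9714 = 0.20351
  20–24: 5 × 66.1/1000 × 0.9520 = 0.31464
  25–29: 5 × 82.5/1000 × 0.9440 = 0.38940
  30–34: 5 × 58.5/1000 × 0.9377 = 0.27428
  35–39: 5 × 29.4/1000 × 0.9191 = 0.13511
  40–44: 5 × 10.8/1000 × 0.9057 = 0.04891
  45–49: 5 × 2.5/1000 × 0.9009 = 0.01126
Sum = 1.37711
NRR = 0.49020 × 1.37711 = 0.67506
An NRR under 1 implies long-run decline under these rates.

0.675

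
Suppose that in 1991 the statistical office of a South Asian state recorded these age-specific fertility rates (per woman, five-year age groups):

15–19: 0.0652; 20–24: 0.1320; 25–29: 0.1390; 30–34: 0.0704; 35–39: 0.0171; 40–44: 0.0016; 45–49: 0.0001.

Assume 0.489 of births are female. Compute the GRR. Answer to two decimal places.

1.04

Proportion female at birth = 0.489.
Sum of ASFRs = 0.0652 + 0.1320 + 0.1390 + 0.0704 + 0.0171 + 0.0016 + 0.0001 = 0.4254
TFR = 5 × 0.4254 = 2.127
GRR = 0.489 × 2.127 = 1.04010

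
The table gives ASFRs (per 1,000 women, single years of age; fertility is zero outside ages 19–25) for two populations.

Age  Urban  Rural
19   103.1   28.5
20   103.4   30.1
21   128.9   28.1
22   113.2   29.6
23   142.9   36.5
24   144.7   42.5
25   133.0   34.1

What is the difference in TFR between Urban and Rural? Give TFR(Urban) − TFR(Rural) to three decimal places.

0.640

Urban:
  Sum of ASFRs = 103.1 + 103.4 + 128.9 + 113.2 + 142.9 + 144.7 + 133.0 = 869.2
  TFR = 869.2 / 1000 = 0.8692
Rural:
  Sum of ASFRs = 28.5 + 30.1 + 28.1 + 29.6 + 36.5 + 42.5 + 34.1 = 229.4
  TFR = 229.4 / 1000 = 0.2294
Difference = 0.8692 − 0.2294 = 0.6398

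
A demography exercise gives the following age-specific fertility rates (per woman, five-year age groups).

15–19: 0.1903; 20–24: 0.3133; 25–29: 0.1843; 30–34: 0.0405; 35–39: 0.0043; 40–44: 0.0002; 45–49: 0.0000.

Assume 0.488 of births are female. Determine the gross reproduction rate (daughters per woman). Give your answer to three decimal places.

Proportion female at birth = 0.488.
Sum of ASFRs = 0.1903 + 0.3133 + 0.1843 + 0.0405 + 0.0043 + 0.0002 + 0.0000 = 0.7329
TFR = 5 × 0.7329 = 3.6645
GRR = 0.488 × 3.6645 = 1.78828

1.788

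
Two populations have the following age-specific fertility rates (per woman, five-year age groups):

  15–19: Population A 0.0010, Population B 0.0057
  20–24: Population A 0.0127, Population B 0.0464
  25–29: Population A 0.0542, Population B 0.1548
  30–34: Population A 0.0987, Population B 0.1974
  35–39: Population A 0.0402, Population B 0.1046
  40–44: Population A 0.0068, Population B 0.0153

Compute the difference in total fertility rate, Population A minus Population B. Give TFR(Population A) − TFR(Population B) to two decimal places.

Population A:
  Sum of ASFRs = 0.0010 + 0.0127 + 0.0542 + 0.0987 + 0.0402 + 0.0068 = 0.2136
  TFR = 5 × 0.2136 = 1.068
Population B:
  Sum of ASFRs = 0.0057 + 0.0464 + 0.1548 + 0.1974 + 0.1046 + 0.0153 = 0.5242
  TFR = 5 × 0.5242 = 2.621
Difference = 1.068 − 2.621 = -1.553

-1.55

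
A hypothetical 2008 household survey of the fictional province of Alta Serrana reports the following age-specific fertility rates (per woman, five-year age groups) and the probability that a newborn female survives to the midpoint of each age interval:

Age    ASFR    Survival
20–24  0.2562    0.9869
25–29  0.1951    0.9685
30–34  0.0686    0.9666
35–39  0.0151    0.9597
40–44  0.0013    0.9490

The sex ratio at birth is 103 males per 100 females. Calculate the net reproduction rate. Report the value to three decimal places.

1.290

Proportion female at birth = 100 / (100 + 103) = 0.49261.
Weighting each age-specific rate by interval width and survival:
  20–24: 5 × 0.2562 × 0.9869 = 1.26422
  25–29: 5 × 0.1951 × 0.9685 = 0.94477
  30–34: 5 × 0.0686 × 0.9666 = 0.33154
  35–39: 5 × 0.0151 × 0.9597 = 0.07246
  40–44: 5 × 0.0013 × 0.9490 = 0.00617
Sum = 2.61916
NRR = 0.49261 × 2.61916 = 1.29022
With NRR above 1 the population is above replacement fertility.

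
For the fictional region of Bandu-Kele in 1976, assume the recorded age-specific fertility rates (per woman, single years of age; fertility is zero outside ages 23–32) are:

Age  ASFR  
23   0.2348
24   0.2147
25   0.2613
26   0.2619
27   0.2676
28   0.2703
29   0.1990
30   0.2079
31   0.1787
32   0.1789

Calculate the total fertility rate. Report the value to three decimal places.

Sum of ASFRs = 0.2348 + 0.2147 + 0.2613 + 0.2619 + 0.2676 + 0.2703 + 0.1990 + 0.2079 + 0.1787 + 0.1789 = 2.2751
TFR = 2.2751

2.275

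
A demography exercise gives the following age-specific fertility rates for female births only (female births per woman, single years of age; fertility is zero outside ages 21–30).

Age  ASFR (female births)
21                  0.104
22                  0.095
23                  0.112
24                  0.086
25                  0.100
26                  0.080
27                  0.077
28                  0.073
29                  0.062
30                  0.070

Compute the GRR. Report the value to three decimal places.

Sum of female ASFRs = 0.104 + 0.095 + 0.112 + 0.086 + 0.100 + 0.080 + 0.077 + 0.073 + 0.062 + 0.070 = 0.859
GRR = 0.859

0.859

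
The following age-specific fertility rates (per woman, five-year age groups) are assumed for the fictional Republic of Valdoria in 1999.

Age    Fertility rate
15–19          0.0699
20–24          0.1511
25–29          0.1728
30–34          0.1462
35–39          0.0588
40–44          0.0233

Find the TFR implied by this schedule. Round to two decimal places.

Sum of ASFRs = 0.0699 + 0.1511 + 0.1728 + 0.1462 + 0.0588 + 0.0233 = 0.6221
TFR = 5 × 0.6221 = 3.1105

3.11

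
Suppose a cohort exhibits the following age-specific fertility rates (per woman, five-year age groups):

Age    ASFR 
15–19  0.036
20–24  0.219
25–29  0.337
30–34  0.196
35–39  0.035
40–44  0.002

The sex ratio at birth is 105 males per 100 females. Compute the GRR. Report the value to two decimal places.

2.01

Proportion female at birth = 100 / (100 + 105) = 0.48780.
Sum of ASFRs = 0.036 + 0.219 + 0.337 + 0.196 + 0.035 + 0.002 = 0.825
TFR = 5 × 0.825 = 4.125
GRR = 0.48780 × 4.125 = 2.01218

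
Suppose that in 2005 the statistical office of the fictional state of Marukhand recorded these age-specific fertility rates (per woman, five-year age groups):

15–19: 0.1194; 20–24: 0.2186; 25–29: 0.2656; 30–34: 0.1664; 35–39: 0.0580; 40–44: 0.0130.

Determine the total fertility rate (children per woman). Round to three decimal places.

4.205

Sum of ASFRs = 0.1194 + 0.2186 + 0.2656 + 0.1664 + 0.0580 + 0.0130 = 0.8410
TFR = 5 × 0.8410 = 4.205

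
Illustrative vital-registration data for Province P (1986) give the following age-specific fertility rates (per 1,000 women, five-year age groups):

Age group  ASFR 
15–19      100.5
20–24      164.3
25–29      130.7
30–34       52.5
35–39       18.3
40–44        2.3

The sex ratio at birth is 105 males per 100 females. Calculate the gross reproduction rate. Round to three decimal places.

Proportion female at birth = 100 / (100 + 105) = 0.48780.
Sum of ASFRs = 100.5 + 164.3 + 130.7 + 52.5 + 18.3 + 2.3 = 468.6
TFR = 5 × 468.6 / 1000 = 2.343
GRR = 0.48780 × 2.343 = 1.14292

1.143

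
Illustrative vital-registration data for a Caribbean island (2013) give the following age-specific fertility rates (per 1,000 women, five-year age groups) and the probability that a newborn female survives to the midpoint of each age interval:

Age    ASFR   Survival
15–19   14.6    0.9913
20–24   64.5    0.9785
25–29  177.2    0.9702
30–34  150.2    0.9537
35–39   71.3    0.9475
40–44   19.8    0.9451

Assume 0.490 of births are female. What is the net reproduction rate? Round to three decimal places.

1.174

Proportion female at birth = 0.490.
Each age group contributes 5 × ASFR × survival:
  15–19: 5 × 14.6/1000 × 0.9913 = 0.07236
  20–24: 5 × 64.5/1000 × 0.9785 = 0.31557
  25–29: 5 × 177.2/1000 × 0.9702 = 0.85960
  30–34: 5 × 150.2/1000 × 0.9537 = 0.71623
  35–39: 5 × 71.3/1000 × 0.9475 = 0.33778
  40–44: 5 × 19.8/1000 × 0.9451 = 0.09356
Sum = 2.39510
NRR = 0.490 × 2.39510 = 1.17360
With NRR above 1 the population is above replacement fertility.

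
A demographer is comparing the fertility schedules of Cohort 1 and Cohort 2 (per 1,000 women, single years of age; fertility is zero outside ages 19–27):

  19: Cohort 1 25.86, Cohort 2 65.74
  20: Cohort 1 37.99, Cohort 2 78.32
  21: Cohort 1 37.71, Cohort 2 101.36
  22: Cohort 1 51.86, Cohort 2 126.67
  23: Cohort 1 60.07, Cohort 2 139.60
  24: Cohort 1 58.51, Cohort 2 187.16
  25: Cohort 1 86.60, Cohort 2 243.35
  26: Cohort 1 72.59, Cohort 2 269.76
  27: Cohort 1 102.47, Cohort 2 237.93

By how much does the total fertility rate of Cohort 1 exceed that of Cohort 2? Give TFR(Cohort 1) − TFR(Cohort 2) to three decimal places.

Cohort 1:
  Sum of ASFRs = 25.86 + 37.99 + 37.71 + 51.86 + 60.07 + 58.51 + 86.60 + 72.59 + 102.47 = 533.66
  TFR = 533.66 / 1000 = 0.53366
Cohort 2:
  Sum of ASFRs = 65.74 + 78.32 + 101.36 + 126.67 + 139.60 + 187.16 + 243.35 + 269.76 + 237.93 = 1449.89
  TFR = 1449.89 / 1000 = 1.44989
Difference = 0.53366 − 1.44989 = -0.91623

-0.916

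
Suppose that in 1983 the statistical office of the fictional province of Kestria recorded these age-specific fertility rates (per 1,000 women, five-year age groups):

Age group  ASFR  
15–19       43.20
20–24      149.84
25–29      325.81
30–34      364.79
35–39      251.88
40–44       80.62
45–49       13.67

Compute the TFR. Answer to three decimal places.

6.149

Sum of ASFRs = 43.20 + 149.84 + 325.81 + 364.79 + 251.88 + 80.62 + 13.67 = 1229.81
TFR = 5 × 1229.81 / 1000 = 6.14905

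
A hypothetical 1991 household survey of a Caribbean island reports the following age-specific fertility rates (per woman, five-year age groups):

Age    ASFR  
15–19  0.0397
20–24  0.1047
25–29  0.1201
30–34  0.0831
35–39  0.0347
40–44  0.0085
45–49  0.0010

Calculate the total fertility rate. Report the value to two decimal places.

Sum of ASFRs = 0.0397 + 0.1047 + 0.1201 + 0.0831 + 0.0347 + 0.0085 + 0.0010 = 0.3918
TFR = 5 × 0.3918 = 1.959

1.96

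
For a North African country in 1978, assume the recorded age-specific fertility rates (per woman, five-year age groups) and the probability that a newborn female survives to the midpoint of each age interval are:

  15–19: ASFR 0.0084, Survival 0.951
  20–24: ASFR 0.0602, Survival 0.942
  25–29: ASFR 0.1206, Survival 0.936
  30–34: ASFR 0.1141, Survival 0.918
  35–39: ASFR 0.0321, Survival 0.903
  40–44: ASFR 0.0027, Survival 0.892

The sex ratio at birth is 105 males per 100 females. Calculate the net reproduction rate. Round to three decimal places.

Proportion female at birth = 100 / (100 + 105) = 0.48780.
Weighting each age-specific rate by interval width and survival:
  15–19: 5 × 0.0084 × 0.951 = 0.03994
  20–24: 5 × 0.0602 × 0.942 = 0.28354
  25–29: 5 × 0.1206 × 0.936 = 0.56441
  30–34: 5 × 0.1141 × 0.918 = 0.52372
  35–39: 5 × 0.0321 × 0.903 = 0.14493
  40–44: 5 × 0.0027 × 0.892 = 0.01204
Sum = 1.56858
NRR = 0.48780 × 1.56858 = 0.76515
With NRR below 1 the population is below replacement fertility.

0.765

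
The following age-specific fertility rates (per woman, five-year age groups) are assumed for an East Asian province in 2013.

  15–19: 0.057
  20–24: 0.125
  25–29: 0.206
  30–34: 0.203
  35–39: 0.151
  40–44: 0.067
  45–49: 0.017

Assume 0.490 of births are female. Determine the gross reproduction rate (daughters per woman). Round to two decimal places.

Proportion female at birth = 0.490.
Sum of ASFRs = 0.057 + 0.125 + 0.206 + 0.203 + 0.151 + 0.067 + 0.017 = 0.826
TFR = 5 × 0.826 = 4.13
GRR = 0.490 × 4.13 = 2.02370

2.02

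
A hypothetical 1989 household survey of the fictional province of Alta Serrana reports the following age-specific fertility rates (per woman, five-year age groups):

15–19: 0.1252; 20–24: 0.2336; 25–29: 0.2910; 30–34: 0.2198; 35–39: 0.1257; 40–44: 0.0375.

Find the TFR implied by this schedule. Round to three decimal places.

Sum of ASFRs = 0.1252 + 0.2336 + 0.2910 + 0.2198 + 0.1257 + 0.0375 = 1.0328
TFR = 5 × 1.0328 = 5.164

5.164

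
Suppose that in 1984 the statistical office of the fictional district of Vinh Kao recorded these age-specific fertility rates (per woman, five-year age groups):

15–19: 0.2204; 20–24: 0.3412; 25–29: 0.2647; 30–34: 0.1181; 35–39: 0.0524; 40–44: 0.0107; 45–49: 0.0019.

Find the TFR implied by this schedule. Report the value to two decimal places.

Sum of ASFRs = 0.2204 + 0.3412 + 0.2647 + 0.1181 + 0.0524 + 0.0107 + 0.0019 = 1.0094
TFR = 5 × 1.0094 = 5.047

5.05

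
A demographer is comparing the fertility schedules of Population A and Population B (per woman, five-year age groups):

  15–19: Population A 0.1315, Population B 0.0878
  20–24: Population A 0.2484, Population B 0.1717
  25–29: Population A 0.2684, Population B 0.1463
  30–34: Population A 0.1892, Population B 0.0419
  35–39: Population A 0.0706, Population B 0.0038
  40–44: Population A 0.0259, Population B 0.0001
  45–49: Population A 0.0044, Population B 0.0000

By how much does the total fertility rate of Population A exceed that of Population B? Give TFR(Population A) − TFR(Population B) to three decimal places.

Population A:
  Sum of ASFRs = 0.1315 + 0.2484 + 0.2684 + 0.1892 + 0.0706 + 0.0259 + 0.0044 = 0.9384
  TFR = 5 × 0.9384 = 4.692
Population B:
  Sum of ASFRs = 0.0878 + 0.1717 + 0.1463 + 0.0419 + 0.0038 + 0.0001 + 0.0000 = 0.4516
  TFR = 5 × 0.4516 = 2.258
Difference = 4.692 − 2.258 = 2.434

2.434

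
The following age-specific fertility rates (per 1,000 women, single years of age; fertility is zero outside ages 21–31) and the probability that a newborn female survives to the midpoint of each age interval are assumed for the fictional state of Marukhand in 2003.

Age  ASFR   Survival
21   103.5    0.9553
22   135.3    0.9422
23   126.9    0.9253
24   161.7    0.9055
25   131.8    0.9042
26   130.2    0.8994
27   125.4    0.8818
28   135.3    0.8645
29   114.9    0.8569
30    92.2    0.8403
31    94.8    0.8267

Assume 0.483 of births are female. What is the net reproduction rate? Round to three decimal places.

0.584

Proportion female at birth = 0.483.
Each age group contributes 1 × ASFR × survival:
  21: 1 × 103.5/1000 × 0.9553 = 0.09887
  22: 1 × 135.3/1000 × 0.9422 = 0.12748
  23: 1 × 126.9/1000 × 0.9253 = 0.11742
  24: 1 × 161.7/1000 × 0.9055 = 0.14642
  25: 1 × 131.8/1000 × 0.9042 = 0.11917
  26: 1 × 130.2/1000 × 0.8994 = 0.11710
  27: 1 × 125.4/1000 × 0.8818 = 0.11058
  28: 1 × 135.3/1000 × 0.8645 = 0.11697
  29: 1 × 114.9/1000 × 0.8569 = 0.09846
  30: 1 × 92.2/1000 × 0.8403 = 0.07748
  31: 1 × 94.8/1000 × 0.8267 = 0.07837
Sum = 1.20832
NRR = 0.483 × 1.20832 = 0.58362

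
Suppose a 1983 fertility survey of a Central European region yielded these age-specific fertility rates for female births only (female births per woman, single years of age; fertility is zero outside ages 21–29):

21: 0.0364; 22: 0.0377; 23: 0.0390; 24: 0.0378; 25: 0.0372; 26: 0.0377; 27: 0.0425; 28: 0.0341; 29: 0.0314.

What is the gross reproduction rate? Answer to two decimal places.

0.33

Sum of female ASFRs = 0.0364 + 0.0377 + 0.0390 + 0.0378 + 0.0372 + 0.0377 + 0.0425 + 0.0341 + 0.0314 = 0.3338
GRR = 0.3338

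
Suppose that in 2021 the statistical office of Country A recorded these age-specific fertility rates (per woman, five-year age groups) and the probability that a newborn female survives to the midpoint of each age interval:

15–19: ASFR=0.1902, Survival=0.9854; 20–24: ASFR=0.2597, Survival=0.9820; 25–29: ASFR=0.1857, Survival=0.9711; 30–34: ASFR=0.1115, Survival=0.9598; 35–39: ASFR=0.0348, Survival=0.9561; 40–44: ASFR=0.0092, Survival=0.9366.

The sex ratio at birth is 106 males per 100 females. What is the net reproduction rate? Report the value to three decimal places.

1.873

Proportion female at birth = 100 / (100 + 106) = 0.48544.
Each age group contributes 5 × ASFR × survival:
  15–19: 5 × 0.1902 × 0.9854 = 0.93712
  20–24: 5 × 0.2597 × 0.9820 = 1.27513
  25–29: 5 × 0.1857 × 0.9711 = 0.90167
  30–34: 5 × 0.1115 × 0.9598 = 0.53509
  35–39: 5 × 0.0348 × 0.9561 = 0.16636
  40–44: 5 × 0.0092 × 0.9366 = 0.04308
Sum = 3.85845
NRR = 0.48544 × 3.85845 = 1.87305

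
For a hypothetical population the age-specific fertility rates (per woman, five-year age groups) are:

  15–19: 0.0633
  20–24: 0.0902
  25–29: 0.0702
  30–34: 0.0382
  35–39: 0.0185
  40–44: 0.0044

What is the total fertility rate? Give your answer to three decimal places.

1.424

Sum of ASFRs = 0.0633 + 0.0902 + 0.0702 + 0.0382 + 0.0185 + 0.0044 = 0.2848
TFR = 5 × 0.2848 = 1.424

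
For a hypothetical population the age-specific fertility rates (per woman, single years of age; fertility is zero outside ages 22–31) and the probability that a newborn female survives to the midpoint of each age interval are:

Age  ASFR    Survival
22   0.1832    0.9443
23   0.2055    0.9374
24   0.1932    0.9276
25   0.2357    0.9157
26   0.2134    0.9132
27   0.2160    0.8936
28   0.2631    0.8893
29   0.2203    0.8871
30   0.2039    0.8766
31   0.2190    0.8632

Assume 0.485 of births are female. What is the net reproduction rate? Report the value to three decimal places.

Proportion female at birth = 0.485.
Each age group contributes 1 × ASFR × survival:
  22: 1 × 0.1832 × 0.9443 = 0.17300
  23: 1 × 0.2055 × 0.9374 = 0.19264
  24: 1 × 0.1932 × 0.9276 = 0.17921
  25: 1 × 0.2357 × 0.9157 = 0.21583
  26: 1 × 0.2134 × 0.9132 = 0.19488
  27: 1 × 0.2160 × 0.8936 = 0.19302
  28: 1 × 0.2631 × 0.8893 = 0.23397
  29: 1 × 0.2203 × 0.8871 = 0.19543
  30: 1 × 0.2039 × 0.8766 = 0.17874
  31: 1 × 0.2190 × 0.8632 = 0.18904
Sum = 1.94576
NRR = 0.485 × 1.94576 = 0.94369
NRR < 1, so the cohort does not fully replace itself.

0.944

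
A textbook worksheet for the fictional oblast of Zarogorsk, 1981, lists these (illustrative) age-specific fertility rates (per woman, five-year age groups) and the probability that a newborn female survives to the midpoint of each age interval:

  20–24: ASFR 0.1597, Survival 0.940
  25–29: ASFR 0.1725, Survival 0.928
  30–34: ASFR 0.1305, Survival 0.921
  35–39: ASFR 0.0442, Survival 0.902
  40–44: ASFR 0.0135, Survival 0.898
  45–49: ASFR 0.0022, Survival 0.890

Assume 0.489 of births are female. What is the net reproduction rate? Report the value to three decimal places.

1.184

Proportion female at birth = 0.489.
Each age group contributes 5 × ASFR × survival:
  20–24: 5 × 0.1597 × 0.940 = 0.75059
  25–29: 5 × 0.1725 × 0.928 = 0.80040
  30–34: 5 × 0.1305 × 0.921 = 0.60095
  35–39: 5 × 0.0442 × 0.902 = 0.19934
  40–44: 5 × 0.0135 × 0.898 = 0.06062
  45–49: 5 × 0.0022 × 0.890 = 0.00979
Sum = 2.42169
NRR = 0.489 × 2.42169 = 1.18421
An NRR exceeding 1 indicates intrinsic growth under these rates.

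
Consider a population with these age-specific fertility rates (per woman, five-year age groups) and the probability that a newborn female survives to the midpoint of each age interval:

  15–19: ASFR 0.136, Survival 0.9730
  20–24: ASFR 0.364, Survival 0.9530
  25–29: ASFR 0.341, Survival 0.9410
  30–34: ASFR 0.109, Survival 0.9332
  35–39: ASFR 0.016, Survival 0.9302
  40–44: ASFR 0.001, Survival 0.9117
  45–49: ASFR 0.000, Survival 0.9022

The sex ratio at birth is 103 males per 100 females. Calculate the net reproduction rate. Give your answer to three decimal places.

2.260

Proportion female at birth = 100 / (100 + 103) = 0.49261.
Per-age-group product (5 × ASFR × survival probability):
  15–19: 5 × 0.136 × 0.9730 = 0.66164
  20–24: 5 × 0.364 × 0.9530 = 1.73446
  25–29: 5 × 0.341 × 0.9410 = 1.60441
  30–34: 5 × 0.109 × 0.9332 = 0.50859
  35–39: 5 × 0.016 × 0.9302 = 0.07442
  40–44: 5 × 0.001 × 0.9117 = 0.00456
  45–49: 5 × 0.000 × 0.9022 = 0.00000
Sum = 4.58808
NRR = 0.49261 × 4.58808 = 2.26013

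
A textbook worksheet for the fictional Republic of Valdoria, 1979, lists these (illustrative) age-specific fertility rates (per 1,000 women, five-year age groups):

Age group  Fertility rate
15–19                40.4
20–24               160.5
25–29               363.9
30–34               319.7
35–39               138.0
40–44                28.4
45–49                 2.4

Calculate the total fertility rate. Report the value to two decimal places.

5.27

Sum of ASFRs = 40.4 + 160.5 + 363.9 + 319.7 + 138.0 + 28.4 + 2.4 = 1053.3
TFR = 5 × 1053.3 / 1000 = 5.2665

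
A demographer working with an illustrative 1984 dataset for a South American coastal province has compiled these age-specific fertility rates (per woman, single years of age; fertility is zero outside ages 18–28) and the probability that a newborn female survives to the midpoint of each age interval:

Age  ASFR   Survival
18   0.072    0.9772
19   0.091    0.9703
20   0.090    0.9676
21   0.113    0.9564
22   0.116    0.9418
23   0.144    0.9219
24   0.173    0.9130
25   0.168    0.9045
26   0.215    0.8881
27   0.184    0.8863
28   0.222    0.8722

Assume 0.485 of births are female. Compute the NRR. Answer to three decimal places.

0.705

Proportion female at birth = 0.485.
Weighting each age-specific rate by interval width and survival:
  18: 1 × 0.072 × 0.9772 = 0.07036
  19: 1 × 0.091 × 0.9703 = 0.08830
  20: 1 × 0.090 × 0.9676 = 0.08708
  21: 1 × 0.113 × 0.9564 = 0.10807
  22: 1 × 0.116 × 0.9418 = 0.10925
  23: 1 × 0.144 × 0.9219 = 0.13275
  24: 1 × 0.173 × 0.9130 = 0.15795
  25: 1 × 0.168 × 0.9045 = 0.15196
  26: 1 × 0.215 × 0.8881 = 0.19094
  27: 1 × 0.184 × 0.8863 = 0.16308
  28: 1 × 0.222 × 0.8722 = 0.19363
Sum = 1.45337
NRR = 0.485 × 1.45337 = 0.70488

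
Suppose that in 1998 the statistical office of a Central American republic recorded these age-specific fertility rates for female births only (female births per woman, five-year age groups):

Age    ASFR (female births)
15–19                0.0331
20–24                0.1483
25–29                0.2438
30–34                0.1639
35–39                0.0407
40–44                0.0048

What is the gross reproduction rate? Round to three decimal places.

3.173

Sum of female ASFRs = 0.0331 + 0.1483 + 0.2438 + 0.1639 + 0.0407 + 0.0048 = 0.6346
GRR = 5 × 0.6346 = 3.173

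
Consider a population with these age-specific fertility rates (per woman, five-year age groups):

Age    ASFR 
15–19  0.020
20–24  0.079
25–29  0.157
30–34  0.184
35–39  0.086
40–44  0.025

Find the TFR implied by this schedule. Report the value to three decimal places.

2.755

Sum of ASFRs = 0.020 + 0.079 + 0.157 + 0.184 + 0.086 + 0.025 = 0.551
TFR = 5 × 0.551 = 2.755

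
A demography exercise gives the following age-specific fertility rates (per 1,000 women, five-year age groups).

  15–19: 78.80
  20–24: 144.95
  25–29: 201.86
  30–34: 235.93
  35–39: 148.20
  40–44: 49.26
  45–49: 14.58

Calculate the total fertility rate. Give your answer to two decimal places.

4.37

Sum of ASFRs = 78.80 + 144.95 + 201.86 + 235.93 + 148.20 + 49.26 + 14.58 = 873.58
TFR = 5 × 873.58 / 1000 = 4.3679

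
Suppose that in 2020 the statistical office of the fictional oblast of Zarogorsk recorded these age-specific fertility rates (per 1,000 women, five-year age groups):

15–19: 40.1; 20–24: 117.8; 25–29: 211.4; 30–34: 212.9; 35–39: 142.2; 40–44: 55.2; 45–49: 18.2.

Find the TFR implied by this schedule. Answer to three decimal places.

Sum of ASFRs = 40.1 + 117.8 + 211.4 + 212.9 + 142.2 + 55.2 + 18.2 = 797.8
TFR = 5 × 797.8 / 1000 = 3.989

3.989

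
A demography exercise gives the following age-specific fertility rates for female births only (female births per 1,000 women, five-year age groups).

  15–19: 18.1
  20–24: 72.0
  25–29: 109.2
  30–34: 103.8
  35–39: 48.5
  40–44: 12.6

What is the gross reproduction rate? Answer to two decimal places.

1.82

Sum of female ASFRs = 18.1 + 72.0 + 109.2 + 103.8 + 48.5 + 12.6 = 364.2
GRR = 5 × 364.2 / 1000 = 1.821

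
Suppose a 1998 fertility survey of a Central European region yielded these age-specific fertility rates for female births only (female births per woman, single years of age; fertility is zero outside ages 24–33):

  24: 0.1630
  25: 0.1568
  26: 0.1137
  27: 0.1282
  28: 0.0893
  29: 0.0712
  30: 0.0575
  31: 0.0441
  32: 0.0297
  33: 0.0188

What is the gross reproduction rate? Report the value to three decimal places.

0.872

Sum of female ASFRs = 0.1630 + 0.1568 + 0.1137 + 0.1282 + 0.0893 + 0.0712 + 0.0575 + 0.0441 + 0.0297 + 0.0188 = 0.8723
GRR = 0.8723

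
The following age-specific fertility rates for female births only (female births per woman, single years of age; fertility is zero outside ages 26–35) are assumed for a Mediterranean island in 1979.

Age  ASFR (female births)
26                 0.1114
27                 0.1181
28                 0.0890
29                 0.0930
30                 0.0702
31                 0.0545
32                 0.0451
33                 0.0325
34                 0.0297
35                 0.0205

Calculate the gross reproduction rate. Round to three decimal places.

0.664

Sum of female ASFRs = 0.1114 + 0.1181 + 0.0890 + 0.0930 + 0.0702 + 0.0545 + 0.0451 + 0.0325 + 0.0297 + 0.0205 = 0.6640
GRR = 0.664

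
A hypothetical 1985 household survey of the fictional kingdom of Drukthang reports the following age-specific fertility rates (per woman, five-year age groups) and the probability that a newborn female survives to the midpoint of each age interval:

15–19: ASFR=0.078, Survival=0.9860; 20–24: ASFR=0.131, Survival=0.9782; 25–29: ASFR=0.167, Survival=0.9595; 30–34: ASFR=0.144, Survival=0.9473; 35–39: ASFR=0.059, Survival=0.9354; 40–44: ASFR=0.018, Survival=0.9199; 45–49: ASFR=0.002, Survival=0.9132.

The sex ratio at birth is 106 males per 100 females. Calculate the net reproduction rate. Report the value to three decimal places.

Proportion female at birth = 100 / (100 + 106) = 0.48544.
Survival-weighted fertility by age (5·fₓ·Sₓ):
  15–19: 5 × 0.078 × 0.9860 = 0.38454
  20–24: 5 × 0.131 × 0.9782 = 0.64072
  25–29: 5 × 0.167 × 0.9595 = 0.80118
  30–34: 5 × 0.144 × 0.9473 = 0.68206
  35–39: 5 × 0.059 × 0.9354 = 0.27594
  40–44: 5 × 0.018 × 0.9199 = 0.08279
  45–49: 5 × 0.002 × 0.9132 = 0.00913
Sum = 2.87636
NRR = 0.48544 × 2.87636 = 1.39630

1.396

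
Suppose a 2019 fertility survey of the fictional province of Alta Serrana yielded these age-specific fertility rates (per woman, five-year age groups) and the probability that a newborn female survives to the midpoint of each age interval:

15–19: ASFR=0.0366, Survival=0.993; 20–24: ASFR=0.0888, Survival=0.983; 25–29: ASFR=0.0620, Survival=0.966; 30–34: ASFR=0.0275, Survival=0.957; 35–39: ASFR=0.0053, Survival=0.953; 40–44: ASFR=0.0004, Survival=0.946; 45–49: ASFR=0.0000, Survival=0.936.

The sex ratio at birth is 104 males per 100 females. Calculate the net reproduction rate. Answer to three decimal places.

Proportion female at birth = 100 / (100 + 104) = 0.49020.
Each age group contributes 5 × ASFR × survival:
  15–19: 5 × 0.0366 × 0.993 = 0.18172
  20–24: 5 × 0.0888 × 0.983 = 0.43645
  25–29: 5 × 0.0620 × 0.966 = 0.29946
  30–34: 5 × 0.0275 × 0.957 = 0.13159
  35–39: 5 × 0.0053 × 0.953 = 0.02525
  40–44: 5 × 0.0004 × 0.946 = 0.00189
  45–49: 5 × 0.0000 × 0.936 = 0.00000
Sum = 1.07636
NRR = 0.49020 × 1.07636 = 0.52763

0.528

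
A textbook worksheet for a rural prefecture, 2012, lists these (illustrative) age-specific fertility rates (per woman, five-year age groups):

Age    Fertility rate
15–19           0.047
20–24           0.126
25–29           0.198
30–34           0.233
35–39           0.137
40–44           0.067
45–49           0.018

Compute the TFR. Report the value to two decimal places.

4.13

Sum of ASFRs = 0.047 + 0.126 + 0.198 + 0.233 + 0.137 + 0.067 + 0.018 = 0.826
TFR = 5 × 0.826 = 4.13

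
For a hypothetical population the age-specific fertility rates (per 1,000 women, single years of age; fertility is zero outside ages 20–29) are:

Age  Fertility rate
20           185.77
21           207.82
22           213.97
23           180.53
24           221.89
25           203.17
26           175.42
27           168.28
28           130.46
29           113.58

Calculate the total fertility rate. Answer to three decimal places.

1.801

Sum of ASFRs = 185.77 + 207.82 + 213.97 + 180.53 + 221.89 + 203.17 + 175.42 + 168.28 + 130.46 + 113.58 = 1800.89
TFR = 1800.89 / 1000 = 1.80089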